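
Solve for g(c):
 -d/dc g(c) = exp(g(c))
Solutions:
 g(c) = log(1/(C1 + c))


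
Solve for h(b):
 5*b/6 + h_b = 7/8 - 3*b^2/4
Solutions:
 h(b) = C1 - b^3/4 - 5*b^2/12 + 7*b/8


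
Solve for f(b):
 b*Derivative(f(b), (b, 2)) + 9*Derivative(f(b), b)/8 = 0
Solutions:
 f(b) = C1 + C2/b^(1/8)


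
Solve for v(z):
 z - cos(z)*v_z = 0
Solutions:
 v(z) = C1 + Integral(z/cos(z), z)


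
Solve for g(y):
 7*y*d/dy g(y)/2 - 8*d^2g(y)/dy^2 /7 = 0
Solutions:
 g(y) = C1 + C2*erfi(7*sqrt(2)*y/8)


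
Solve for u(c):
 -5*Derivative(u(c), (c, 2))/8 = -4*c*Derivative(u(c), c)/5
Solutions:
 u(c) = C1 + C2*erfi(4*c/5)


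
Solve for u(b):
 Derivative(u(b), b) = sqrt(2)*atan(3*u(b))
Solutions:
 Integral(1/atan(3*_y), (_y, u(b))) = C1 + sqrt(2)*b


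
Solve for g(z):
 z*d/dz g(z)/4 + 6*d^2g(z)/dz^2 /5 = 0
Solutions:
 g(z) = C1 + C2*erf(sqrt(15)*z/12)


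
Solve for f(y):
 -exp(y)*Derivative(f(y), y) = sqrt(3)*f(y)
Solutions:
 f(y) = C1*exp(sqrt(3)*exp(-y))


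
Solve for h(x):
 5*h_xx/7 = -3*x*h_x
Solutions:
 h(x) = C1 + C2*erf(sqrt(210)*x/10)


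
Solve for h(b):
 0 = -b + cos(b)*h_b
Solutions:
 h(b) = C1 + Integral(b/cos(b), b)


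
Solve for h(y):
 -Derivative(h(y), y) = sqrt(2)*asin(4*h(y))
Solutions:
 Integral(1/asin(4*_y), (_y, h(y))) = C1 - sqrt(2)*y


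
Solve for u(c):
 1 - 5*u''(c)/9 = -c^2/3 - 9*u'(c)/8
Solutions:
 u(c) = C1 + C2*exp(81*c/40) - 8*c^3/81 - 320*c^2/2187 - 183064*c/177147


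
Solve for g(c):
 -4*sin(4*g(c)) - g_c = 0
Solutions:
 g(c) = -acos((-C1 - exp(32*c))/(C1 - exp(32*c)))/4 + pi/2
 g(c) = acos((-C1 - exp(32*c))/(C1 - exp(32*c)))/4


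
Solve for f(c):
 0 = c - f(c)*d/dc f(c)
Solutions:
 f(c) = -sqrt(C1 + c^2)
 f(c) = sqrt(C1 + c^2)


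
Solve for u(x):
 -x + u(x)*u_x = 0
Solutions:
 u(x) = -sqrt(C1 + x^2)
 u(x) = sqrt(C1 + x^2)


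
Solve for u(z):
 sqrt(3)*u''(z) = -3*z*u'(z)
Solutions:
 u(z) = C1 + C2*erf(sqrt(2)*3^(1/4)*z/2)


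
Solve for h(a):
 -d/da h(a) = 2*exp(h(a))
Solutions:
 h(a) = log(1/(C1 + 2*a))


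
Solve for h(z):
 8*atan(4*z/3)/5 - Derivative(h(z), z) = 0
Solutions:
 h(z) = C1 + 8*z*atan(4*z/3)/5 - 3*log(16*z^2 + 9)/5


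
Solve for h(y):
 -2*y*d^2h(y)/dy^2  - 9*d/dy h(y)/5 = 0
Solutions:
 h(y) = C1 + C2*y^(1/10)


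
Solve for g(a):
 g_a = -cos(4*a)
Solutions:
 g(a) = C1 - sin(4*a)/4


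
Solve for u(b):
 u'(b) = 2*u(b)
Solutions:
 u(b) = C1*exp(2*b)


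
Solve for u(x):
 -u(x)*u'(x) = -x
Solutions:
 u(x) = -sqrt(C1 + x^2)
 u(x) = sqrt(C1 + x^2)


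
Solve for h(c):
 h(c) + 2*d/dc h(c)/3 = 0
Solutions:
 h(c) = C1*exp(-3*c/2)


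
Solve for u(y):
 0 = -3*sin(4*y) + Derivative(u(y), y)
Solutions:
 u(y) = C1 - 3*cos(4*y)/4


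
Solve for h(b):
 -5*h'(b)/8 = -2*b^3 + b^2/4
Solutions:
 h(b) = C1 + 4*b^4/5 - 2*b^3/15


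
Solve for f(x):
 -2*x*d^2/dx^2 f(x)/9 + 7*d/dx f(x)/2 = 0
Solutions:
 f(x) = C1 + C2*x^(67/4)


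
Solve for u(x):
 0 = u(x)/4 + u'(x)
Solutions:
 u(x) = C1*exp(-x/4)


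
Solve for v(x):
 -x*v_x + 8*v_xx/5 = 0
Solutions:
 v(x) = C1 + C2*erfi(sqrt(5)*x/4)


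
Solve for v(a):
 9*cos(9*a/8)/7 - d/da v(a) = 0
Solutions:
 v(a) = C1 + 8*sin(9*a/8)/7


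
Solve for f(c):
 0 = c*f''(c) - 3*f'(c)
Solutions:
 f(c) = C1 + C2*c^4


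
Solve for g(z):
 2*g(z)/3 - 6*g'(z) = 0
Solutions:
 g(z) = C1*exp(z/9)


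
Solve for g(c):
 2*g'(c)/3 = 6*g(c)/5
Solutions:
 g(c) = C1*exp(9*c/5)


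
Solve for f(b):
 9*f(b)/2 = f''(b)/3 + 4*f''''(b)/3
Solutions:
 f(b) = C1*exp(-sqrt(2)*b*sqrt(-1 + sqrt(217))/4) + C2*exp(sqrt(2)*b*sqrt(-1 + sqrt(217))/4) + C3*sin(sqrt(2)*b*sqrt(1 + sqrt(217))/4) + C4*cos(sqrt(2)*b*sqrt(1 + sqrt(217))/4)


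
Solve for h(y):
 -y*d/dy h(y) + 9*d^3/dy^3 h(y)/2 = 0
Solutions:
 h(y) = C1 + Integral(C2*airyai(6^(1/3)*y/3) + C3*airybi(6^(1/3)*y/3), y)


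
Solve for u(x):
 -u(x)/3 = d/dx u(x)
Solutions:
 u(x) = C1*exp(-x/3)


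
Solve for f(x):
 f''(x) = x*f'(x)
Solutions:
 f(x) = C1 + C2*erfi(sqrt(2)*x/2)


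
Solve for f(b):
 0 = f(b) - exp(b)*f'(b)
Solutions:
 f(b) = C1*exp(-exp(-b))


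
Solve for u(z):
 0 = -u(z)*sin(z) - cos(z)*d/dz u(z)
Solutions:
 u(z) = C1*cos(z)


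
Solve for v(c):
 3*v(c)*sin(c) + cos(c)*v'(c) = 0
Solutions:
 v(c) = C1*cos(c)^3


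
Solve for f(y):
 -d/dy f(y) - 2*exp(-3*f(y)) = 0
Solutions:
 f(y) = log(C1 - 6*y)/3
 f(y) = log((-3^(1/3) - 3^(5/6)*I)*(C1 - 2*y)^(1/3)/2)
 f(y) = log((-3^(1/3) + 3^(5/6)*I)*(C1 - 2*y)^(1/3)/2)


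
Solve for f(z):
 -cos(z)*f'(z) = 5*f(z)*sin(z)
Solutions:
 f(z) = C1*cos(z)^5


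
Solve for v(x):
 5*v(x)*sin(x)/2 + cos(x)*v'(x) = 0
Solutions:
 v(x) = C1*cos(x)^(5/2)


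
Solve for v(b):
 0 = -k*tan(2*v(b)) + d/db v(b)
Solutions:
 v(b) = -asin(C1*exp(2*b*k))/2 + pi/2
 v(b) = asin(C1*exp(2*b*k))/2


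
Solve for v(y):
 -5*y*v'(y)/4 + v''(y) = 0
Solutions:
 v(y) = C1 + C2*erfi(sqrt(10)*y/4)


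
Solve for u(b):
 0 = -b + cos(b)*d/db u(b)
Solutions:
 u(b) = C1 + Integral(b/cos(b), b)


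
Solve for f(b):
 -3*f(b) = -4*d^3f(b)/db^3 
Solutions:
 f(b) = C3*exp(6^(1/3)*b/2) + (C1*sin(2^(1/3)*3^(5/6)*b/4) + C2*cos(2^(1/3)*3^(5/6)*b/4))*exp(-6^(1/3)*b/4)


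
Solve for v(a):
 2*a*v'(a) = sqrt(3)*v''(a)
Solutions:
 v(a) = C1 + C2*erfi(3^(3/4)*a/3)


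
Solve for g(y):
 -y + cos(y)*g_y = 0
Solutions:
 g(y) = C1 + Integral(y/cos(y), y)


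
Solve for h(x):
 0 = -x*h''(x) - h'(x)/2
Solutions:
 h(x) = C1 + C2*sqrt(x)


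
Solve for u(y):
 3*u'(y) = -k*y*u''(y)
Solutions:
 u(y) = C1 + y^(((re(k) - 3)*re(k) + im(k)^2)/(re(k)^2 + im(k)^2))*(C2*sin(3*log(y)*Abs(im(k))/(re(k)^2 + im(k)^2)) + C3*cos(3*log(y)*im(k)/(re(k)^2 + im(k)^2)))


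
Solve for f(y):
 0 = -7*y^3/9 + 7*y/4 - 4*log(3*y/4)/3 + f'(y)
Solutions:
 f(y) = C1 + 7*y^4/36 - 7*y^2/8 + 4*y*log(y)/3 - 8*y*log(2)/3 - 4*y/3 + 4*y*log(3)/3


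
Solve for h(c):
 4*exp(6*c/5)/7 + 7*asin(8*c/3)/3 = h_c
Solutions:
 h(c) = C1 + 7*c*asin(8*c/3)/3 + 7*sqrt(9 - 64*c^2)/24 + 10*exp(6*c/5)/21


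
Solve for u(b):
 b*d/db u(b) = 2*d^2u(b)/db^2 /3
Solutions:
 u(b) = C1 + C2*erfi(sqrt(3)*b/2)


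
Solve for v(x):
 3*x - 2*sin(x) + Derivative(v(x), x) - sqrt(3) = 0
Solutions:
 v(x) = C1 - 3*x^2/2 + sqrt(3)*x - 2*cos(x)


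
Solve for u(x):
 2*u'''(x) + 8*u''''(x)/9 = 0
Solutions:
 u(x) = C1 + C2*x + C3*x^2 + C4*exp(-9*x/4)


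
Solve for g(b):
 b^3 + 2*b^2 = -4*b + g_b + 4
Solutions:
 g(b) = C1 + b^4/4 + 2*b^3/3 + 2*b^2 - 4*b


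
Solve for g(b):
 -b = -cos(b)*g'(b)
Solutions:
 g(b) = C1 + Integral(b/cos(b), b)


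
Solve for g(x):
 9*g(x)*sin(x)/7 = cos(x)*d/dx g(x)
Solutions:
 g(x) = C1/cos(x)^(9/7)


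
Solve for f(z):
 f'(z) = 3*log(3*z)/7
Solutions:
 f(z) = C1 + 3*z*log(z)/7 - 3*z/7 + 3*z*log(3)/7


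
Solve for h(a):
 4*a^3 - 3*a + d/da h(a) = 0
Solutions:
 h(a) = C1 - a^4 + 3*a^2/2


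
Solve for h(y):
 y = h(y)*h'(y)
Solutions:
 h(y) = -sqrt(C1 + y^2)
 h(y) = sqrt(C1 + y^2)


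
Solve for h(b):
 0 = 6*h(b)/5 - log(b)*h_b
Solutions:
 h(b) = C1*exp(6*li(b)/5)


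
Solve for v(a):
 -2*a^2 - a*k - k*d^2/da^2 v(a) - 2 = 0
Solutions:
 v(a) = C1 + C2*a - a^4/(6*k) - a^3/6 - a^2/k


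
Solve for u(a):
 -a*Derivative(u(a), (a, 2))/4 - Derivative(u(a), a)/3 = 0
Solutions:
 u(a) = C1 + C2/a^(1/3)


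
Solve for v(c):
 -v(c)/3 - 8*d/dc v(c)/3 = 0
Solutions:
 v(c) = C1*exp(-c/8)


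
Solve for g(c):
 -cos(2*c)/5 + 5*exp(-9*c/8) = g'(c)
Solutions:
 g(c) = C1 - sin(2*c)/10 - 40*exp(-9*c/8)/9


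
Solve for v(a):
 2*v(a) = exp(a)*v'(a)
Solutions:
 v(a) = C1*exp(-2*exp(-a))


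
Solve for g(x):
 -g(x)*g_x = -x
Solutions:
 g(x) = -sqrt(C1 + x^2)
 g(x) = sqrt(C1 + x^2)


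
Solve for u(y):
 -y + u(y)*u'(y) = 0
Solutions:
 u(y) = -sqrt(C1 + y^2)
 u(y) = sqrt(C1 + y^2)


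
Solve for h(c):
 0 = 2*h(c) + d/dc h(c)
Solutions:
 h(c) = C1*exp(-2*c)


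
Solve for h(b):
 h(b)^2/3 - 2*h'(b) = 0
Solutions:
 h(b) = -6/(C1 + b)


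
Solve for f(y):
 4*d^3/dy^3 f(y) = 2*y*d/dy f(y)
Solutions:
 f(y) = C1 + Integral(C2*airyai(2^(2/3)*y/2) + C3*airybi(2^(2/3)*y/2), y)


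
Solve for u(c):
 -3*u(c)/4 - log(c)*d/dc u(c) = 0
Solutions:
 u(c) = C1*exp(-3*li(c)/4)


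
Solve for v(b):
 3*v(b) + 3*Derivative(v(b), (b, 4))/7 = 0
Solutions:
 v(b) = (C1*sin(sqrt(2)*7^(1/4)*b/2) + C2*cos(sqrt(2)*7^(1/4)*b/2))*exp(-sqrt(2)*7^(1/4)*b/2) + (C3*sin(sqrt(2)*7^(1/4)*b/2) + C4*cos(sqrt(2)*7^(1/4)*b/2))*exp(sqrt(2)*7^(1/4)*b/2)


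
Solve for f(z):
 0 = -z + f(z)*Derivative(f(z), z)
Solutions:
 f(z) = -sqrt(C1 + z^2)
 f(z) = sqrt(C1 + z^2)


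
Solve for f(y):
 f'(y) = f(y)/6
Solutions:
 f(y) = C1*exp(y/6)


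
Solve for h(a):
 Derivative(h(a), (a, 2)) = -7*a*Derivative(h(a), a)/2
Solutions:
 h(a) = C1 + C2*erf(sqrt(7)*a/2)


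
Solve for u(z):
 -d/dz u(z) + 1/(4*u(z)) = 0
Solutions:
 u(z) = -sqrt(C1 + 2*z)/2
 u(z) = sqrt(C1 + 2*z)/2


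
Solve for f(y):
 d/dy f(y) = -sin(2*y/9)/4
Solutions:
 f(y) = C1 + 9*cos(2*y/9)/8


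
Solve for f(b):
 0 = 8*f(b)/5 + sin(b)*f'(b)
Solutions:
 f(b) = C1*(cos(b) + 1)^(4/5)/(cos(b) - 1)^(4/5)


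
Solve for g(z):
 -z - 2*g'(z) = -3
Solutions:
 g(z) = C1 - z^2/4 + 3*z/2


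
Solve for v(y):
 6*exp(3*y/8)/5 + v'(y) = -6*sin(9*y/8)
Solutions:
 v(y) = C1 - 16*exp(3*y/8)/5 + 16*cos(9*y/8)/3


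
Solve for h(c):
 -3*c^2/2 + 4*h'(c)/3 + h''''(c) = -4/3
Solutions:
 h(c) = C1 + C4*exp(-6^(2/3)*c/3) + 3*c^3/8 - c + (C2*sin(2^(2/3)*3^(1/6)*c/2) + C3*cos(2^(2/3)*3^(1/6)*c/2))*exp(6^(2/3)*c/6)


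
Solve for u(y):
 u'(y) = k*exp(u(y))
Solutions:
 u(y) = log(-1/(C1 + k*y))


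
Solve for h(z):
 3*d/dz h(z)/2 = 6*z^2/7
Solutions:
 h(z) = C1 + 4*z^3/21


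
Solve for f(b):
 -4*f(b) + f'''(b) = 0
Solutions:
 f(b) = C3*exp(2^(2/3)*b) + (C1*sin(2^(2/3)*sqrt(3)*b/2) + C2*cos(2^(2/3)*sqrt(3)*b/2))*exp(-2^(2/3)*b/2)


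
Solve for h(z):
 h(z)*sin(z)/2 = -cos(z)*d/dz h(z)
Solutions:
 h(z) = C1*sqrt(cos(z))


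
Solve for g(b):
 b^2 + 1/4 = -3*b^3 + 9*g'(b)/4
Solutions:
 g(b) = C1 + b^4/3 + 4*b^3/27 + b/9


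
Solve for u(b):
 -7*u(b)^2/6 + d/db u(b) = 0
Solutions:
 u(b) = -6/(C1 + 7*b)


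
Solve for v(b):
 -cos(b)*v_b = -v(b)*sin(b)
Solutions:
 v(b) = C1/cos(b)


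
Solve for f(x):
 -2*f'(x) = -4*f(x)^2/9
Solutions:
 f(x) = -9/(C1 + 2*x)


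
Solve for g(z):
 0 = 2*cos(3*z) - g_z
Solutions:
 g(z) = C1 + 2*sin(3*z)/3


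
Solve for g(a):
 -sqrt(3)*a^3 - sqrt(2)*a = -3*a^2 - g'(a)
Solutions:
 g(a) = C1 + sqrt(3)*a^4/4 - a^3 + sqrt(2)*a^2/2


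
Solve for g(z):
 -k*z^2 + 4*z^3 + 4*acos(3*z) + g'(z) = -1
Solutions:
 g(z) = C1 + k*z^3/3 - z^4 - 4*z*acos(3*z) - z + 4*sqrt(1 - 9*z^2)/3


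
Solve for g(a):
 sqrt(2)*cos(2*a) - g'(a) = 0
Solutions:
 g(a) = C1 + sqrt(2)*sin(2*a)/2


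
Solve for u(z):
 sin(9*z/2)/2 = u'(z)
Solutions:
 u(z) = C1 - cos(9*z/2)/9


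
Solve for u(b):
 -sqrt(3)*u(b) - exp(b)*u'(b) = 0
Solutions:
 u(b) = C1*exp(sqrt(3)*exp(-b))


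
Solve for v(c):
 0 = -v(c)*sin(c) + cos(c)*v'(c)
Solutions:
 v(c) = C1/cos(c)


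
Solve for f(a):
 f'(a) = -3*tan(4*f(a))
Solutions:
 f(a) = -asin(C1*exp(-12*a))/4 + pi/4
 f(a) = asin(C1*exp(-12*a))/4


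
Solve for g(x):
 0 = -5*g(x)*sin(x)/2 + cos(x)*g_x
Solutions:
 g(x) = C1/cos(x)^(5/2)


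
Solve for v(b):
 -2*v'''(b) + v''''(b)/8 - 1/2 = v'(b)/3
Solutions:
 v(b) = C1 + C2*exp(b*(-2^(2/3)*(33*sqrt(17) + 1033)^(1/3) - 128*2^(1/3)/(33*sqrt(17) + 1033)^(1/3) + 32)/6)*sin(2^(1/3)*sqrt(3)*b*(-2^(1/3)*(33*sqrt(17) + 1033)^(1/3) + 128/(33*sqrt(17) + 1033)^(1/3))/6) + C3*exp(b*(-2^(2/3)*(33*sqrt(17) + 1033)^(1/3) - 128*2^(1/3)/(33*sqrt(17) + 1033)^(1/3) + 32)/6)*cos(2^(1/3)*sqrt(3)*b*(-2^(1/3)*(33*sqrt(17) + 1033)^(1/3) + 128/(33*sqrt(17) + 1033)^(1/3))/6) + C4*exp(b*(128*2^(1/3)/(33*sqrt(17) + 1033)^(1/3) + 16 + 2^(2/3)*(33*sqrt(17) + 1033)^(1/3))/3) - 3*b/2


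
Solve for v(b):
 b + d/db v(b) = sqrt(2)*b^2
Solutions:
 v(b) = C1 + sqrt(2)*b^3/3 - b^2/2


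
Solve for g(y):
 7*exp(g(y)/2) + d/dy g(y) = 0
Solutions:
 g(y) = 2*log(1/(C1 + 7*y)) + 2*log(2)


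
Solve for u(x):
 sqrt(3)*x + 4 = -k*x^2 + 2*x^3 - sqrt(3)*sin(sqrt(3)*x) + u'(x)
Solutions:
 u(x) = C1 + k*x^3/3 - x^4/2 + sqrt(3)*x^2/2 + 4*x - cos(sqrt(3)*x)


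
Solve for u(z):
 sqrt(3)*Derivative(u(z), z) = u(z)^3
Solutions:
 u(z) = -sqrt(6)*sqrt(-1/(C1 + sqrt(3)*z))/2
 u(z) = sqrt(6)*sqrt(-1/(C1 + sqrt(3)*z))/2


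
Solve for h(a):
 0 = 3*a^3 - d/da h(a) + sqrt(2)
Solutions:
 h(a) = C1 + 3*a^4/4 + sqrt(2)*a


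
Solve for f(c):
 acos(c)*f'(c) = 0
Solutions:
 f(c) = C1


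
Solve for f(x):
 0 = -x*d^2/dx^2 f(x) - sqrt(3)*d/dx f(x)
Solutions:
 f(x) = C1 + C2*x^(1 - sqrt(3))


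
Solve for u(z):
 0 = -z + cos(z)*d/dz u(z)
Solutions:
 u(z) = C1 + Integral(z/cos(z), z)


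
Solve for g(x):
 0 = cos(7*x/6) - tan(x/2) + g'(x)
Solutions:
 g(x) = C1 - 2*log(cos(x/2)) - 6*sin(7*x/6)/7


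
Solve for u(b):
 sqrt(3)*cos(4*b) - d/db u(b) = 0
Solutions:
 u(b) = C1 + sqrt(3)*sin(4*b)/4


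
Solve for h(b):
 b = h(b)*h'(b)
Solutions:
 h(b) = -sqrt(C1 + b^2)
 h(b) = sqrt(C1 + b^2)


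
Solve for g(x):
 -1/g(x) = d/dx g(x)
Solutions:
 g(x) = -sqrt(C1 - 2*x)
 g(x) = sqrt(C1 - 2*x)


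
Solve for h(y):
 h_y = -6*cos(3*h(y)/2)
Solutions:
 h(y) = -2*asin((C1 + exp(18*y))/(C1 - exp(18*y)))/3 + 2*pi/3
 h(y) = 2*asin((C1 + exp(18*y))/(C1 - exp(18*y)))/3


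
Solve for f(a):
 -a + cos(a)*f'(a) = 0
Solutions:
 f(a) = C1 + Integral(a/cos(a), a)


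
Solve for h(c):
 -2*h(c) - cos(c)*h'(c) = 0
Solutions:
 h(c) = C1*(sin(c) - 1)/(sin(c) + 1)


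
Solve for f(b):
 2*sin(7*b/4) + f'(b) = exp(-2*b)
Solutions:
 f(b) = C1 + 8*cos(7*b/4)/7 - exp(-2*b)/2


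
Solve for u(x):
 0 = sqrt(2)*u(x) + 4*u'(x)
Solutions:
 u(x) = C1*exp(-sqrt(2)*x/4)


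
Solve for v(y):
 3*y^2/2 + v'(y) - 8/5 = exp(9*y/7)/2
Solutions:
 v(y) = C1 - y^3/2 + 8*y/5 + 7*exp(9*y/7)/18


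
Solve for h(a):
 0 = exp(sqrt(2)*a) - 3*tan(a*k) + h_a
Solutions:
 h(a) = C1 + 3*Piecewise((-log(cos(a*k))/k, Ne(k, 0)), (0, True)) - sqrt(2)*exp(sqrt(2)*a)/2


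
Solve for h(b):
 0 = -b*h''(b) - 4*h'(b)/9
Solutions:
 h(b) = C1 + C2*b^(5/9)


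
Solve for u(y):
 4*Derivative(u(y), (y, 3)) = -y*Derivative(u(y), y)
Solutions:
 u(y) = C1 + Integral(C2*airyai(-2^(1/3)*y/2) + C3*airybi(-2^(1/3)*y/2), y)


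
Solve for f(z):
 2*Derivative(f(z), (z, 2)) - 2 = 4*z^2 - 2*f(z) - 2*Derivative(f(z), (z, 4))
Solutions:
 f(z) = 2*z^2 + (C1*sin(sqrt(3)*z/2) + C2*cos(sqrt(3)*z/2))*exp(-z/2) + (C3*sin(sqrt(3)*z/2) + C4*cos(sqrt(3)*z/2))*exp(z/2) - 3


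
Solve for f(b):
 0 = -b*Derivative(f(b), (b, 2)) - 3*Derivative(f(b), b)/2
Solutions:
 f(b) = C1 + C2/sqrt(b)


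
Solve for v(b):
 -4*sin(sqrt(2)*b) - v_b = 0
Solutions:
 v(b) = C1 + 2*sqrt(2)*cos(sqrt(2)*b)


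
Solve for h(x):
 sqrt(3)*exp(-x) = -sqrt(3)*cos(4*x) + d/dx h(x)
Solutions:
 h(x) = C1 + sqrt(3)*sin(4*x)/4 - sqrt(3)*exp(-x)


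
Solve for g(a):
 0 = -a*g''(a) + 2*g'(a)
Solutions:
 g(a) = C1 + C2*a^3


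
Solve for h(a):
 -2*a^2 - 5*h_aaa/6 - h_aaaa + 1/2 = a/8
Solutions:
 h(a) = C1 + C2*a + C3*a^2 + C4*exp(-5*a/6) - a^5/25 + 187*a^4/800 - 511*a^3/500


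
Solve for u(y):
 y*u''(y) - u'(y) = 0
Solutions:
 u(y) = C1 + C2*y^2


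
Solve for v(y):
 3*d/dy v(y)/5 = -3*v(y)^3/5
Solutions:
 v(y) = -sqrt(2)*sqrt(-1/(C1 - y))/2
 v(y) = sqrt(2)*sqrt(-1/(C1 - y))/2


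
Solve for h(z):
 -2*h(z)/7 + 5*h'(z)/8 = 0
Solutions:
 h(z) = C1*exp(16*z/35)


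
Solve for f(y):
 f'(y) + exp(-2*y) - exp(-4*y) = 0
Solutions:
 f(y) = C1 + exp(-2*y)/2 - exp(-4*y)/4


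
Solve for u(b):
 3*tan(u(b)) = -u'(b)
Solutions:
 u(b) = pi - asin(C1*exp(-3*b))
 u(b) = asin(C1*exp(-3*b))


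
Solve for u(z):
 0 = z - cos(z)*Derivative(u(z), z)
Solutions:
 u(z) = C1 + Integral(z/cos(z), z)


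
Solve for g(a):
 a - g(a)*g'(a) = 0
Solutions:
 g(a) = -sqrt(C1 + a^2)
 g(a) = sqrt(C1 + a^2)


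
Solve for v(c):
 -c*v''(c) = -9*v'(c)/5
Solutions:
 v(c) = C1 + C2*c^(14/5)


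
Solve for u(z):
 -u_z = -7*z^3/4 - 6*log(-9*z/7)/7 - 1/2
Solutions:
 u(z) = C1 + 7*z^4/16 + 6*z*log(-z)/7 + z*(-12*log(7) - 5 + 24*log(3))/14


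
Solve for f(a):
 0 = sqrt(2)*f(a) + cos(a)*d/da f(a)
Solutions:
 f(a) = C1*(sin(a) - 1)^(sqrt(2)/2)/(sin(a) + 1)^(sqrt(2)/2)


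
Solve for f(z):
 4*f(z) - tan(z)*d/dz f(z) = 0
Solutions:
 f(z) = C1*sin(z)^4


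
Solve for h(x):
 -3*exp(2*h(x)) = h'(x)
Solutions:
 h(x) = log(-sqrt(-1/(C1 - 3*x))) - log(2)/2
 h(x) = log(-1/(C1 - 3*x))/2 - log(2)/2


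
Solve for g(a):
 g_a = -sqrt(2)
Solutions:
 g(a) = C1 - sqrt(2)*a


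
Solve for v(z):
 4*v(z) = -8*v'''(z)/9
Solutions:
 v(z) = C3*exp(-6^(2/3)*z/2) + (C1*sin(3*2^(2/3)*3^(1/6)*z/4) + C2*cos(3*2^(2/3)*3^(1/6)*z/4))*exp(6^(2/3)*z/4)


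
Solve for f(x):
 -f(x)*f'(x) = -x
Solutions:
 f(x) = -sqrt(C1 + x^2)
 f(x) = sqrt(C1 + x^2)


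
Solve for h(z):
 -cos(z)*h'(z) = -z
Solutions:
 h(z) = C1 + Integral(z/cos(z), z)


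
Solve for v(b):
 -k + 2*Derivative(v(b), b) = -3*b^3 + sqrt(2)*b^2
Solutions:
 v(b) = C1 - 3*b^4/8 + sqrt(2)*b^3/6 + b*k/2


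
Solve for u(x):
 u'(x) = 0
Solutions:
 u(x) = C1


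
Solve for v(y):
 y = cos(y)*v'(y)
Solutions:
 v(y) = C1 + Integral(y/cos(y), y)


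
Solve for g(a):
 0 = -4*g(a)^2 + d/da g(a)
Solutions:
 g(a) = -1/(C1 + 4*a)


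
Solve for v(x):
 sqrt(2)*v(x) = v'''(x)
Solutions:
 v(x) = C3*exp(2^(1/6)*x) + (C1*sin(2^(1/6)*sqrt(3)*x/2) + C2*cos(2^(1/6)*sqrt(3)*x/2))*exp(-2^(1/6)*x/2)


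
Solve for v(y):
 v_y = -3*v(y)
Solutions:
 v(y) = C1*exp(-3*y)


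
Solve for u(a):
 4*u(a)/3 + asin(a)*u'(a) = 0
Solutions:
 u(a) = C1*exp(-4*Integral(1/asin(a), a)/3)


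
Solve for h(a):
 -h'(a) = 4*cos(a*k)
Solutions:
 h(a) = C1 - 4*sin(a*k)/k


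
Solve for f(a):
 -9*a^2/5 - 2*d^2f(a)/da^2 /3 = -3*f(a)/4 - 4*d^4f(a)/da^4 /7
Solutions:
 f(a) = 12*a^2/5 + (C1*sin(21^(1/4)*a*sin(atan(2*sqrt(35)/7)/2)/2) + C2*cos(21^(1/4)*a*sin(atan(2*sqrt(35)/7)/2)/2))*exp(-21^(1/4)*a*cos(atan(2*sqrt(35)/7)/2)/2) + (C3*sin(21^(1/4)*a*sin(atan(2*sqrt(35)/7)/2)/2) + C4*cos(21^(1/4)*a*sin(atan(2*sqrt(35)/7)/2)/2))*exp(21^(1/4)*a*cos(atan(2*sqrt(35)/7)/2)/2) + 64/15


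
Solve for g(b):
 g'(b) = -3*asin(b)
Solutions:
 g(b) = C1 - 3*b*asin(b) - 3*sqrt(1 - b^2)


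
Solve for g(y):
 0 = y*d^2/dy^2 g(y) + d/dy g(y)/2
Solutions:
 g(y) = C1 + C2*sqrt(y)


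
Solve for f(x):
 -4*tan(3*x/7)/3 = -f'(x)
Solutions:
 f(x) = C1 - 28*log(cos(3*x/7))/9


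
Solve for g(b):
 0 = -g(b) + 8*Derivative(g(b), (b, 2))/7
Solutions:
 g(b) = C1*exp(-sqrt(14)*b/4) + C2*exp(sqrt(14)*b/4)


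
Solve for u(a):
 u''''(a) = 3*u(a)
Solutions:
 u(a) = C1*exp(-3^(1/4)*a) + C2*exp(3^(1/4)*a) + C3*sin(3^(1/4)*a) + C4*cos(3^(1/4)*a)


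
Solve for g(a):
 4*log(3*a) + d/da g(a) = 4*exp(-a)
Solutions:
 g(a) = C1 - 4*a*log(a) + 4*a*(1 - log(3)) - 4*exp(-a)


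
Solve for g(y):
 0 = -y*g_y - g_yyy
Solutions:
 g(y) = C1 + Integral(C2*airyai(-y) + C3*airybi(-y), y)


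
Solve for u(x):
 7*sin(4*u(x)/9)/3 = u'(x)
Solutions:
 -7*x/3 + 9*log(cos(4*u(x)/9) - 1)/8 - 9*log(cos(4*u(x)/9) + 1)/8 = C1


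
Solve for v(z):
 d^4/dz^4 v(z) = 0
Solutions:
 v(z) = C1 + C2*z + C3*z^2 + C4*z^3


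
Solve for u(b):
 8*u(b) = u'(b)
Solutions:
 u(b) = C1*exp(8*b)


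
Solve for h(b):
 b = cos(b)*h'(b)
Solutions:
 h(b) = C1 + Integral(b/cos(b), b)


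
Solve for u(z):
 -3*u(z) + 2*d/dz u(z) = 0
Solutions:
 u(z) = C1*exp(3*z/2)


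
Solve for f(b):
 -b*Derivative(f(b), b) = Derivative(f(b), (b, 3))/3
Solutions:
 f(b) = C1 + Integral(C2*airyai(-3^(1/3)*b) + C3*airybi(-3^(1/3)*b), b)


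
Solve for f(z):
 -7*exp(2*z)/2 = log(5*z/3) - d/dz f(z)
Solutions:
 f(z) = C1 + z*log(z) + z*(-log(3) - 1 + log(5)) + 7*exp(2*z)/4


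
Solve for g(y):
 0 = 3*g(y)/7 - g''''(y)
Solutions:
 g(y) = C1*exp(-3^(1/4)*7^(3/4)*y/7) + C2*exp(3^(1/4)*7^(3/4)*y/7) + C3*sin(3^(1/4)*7^(3/4)*y/7) + C4*cos(3^(1/4)*7^(3/4)*y/7)


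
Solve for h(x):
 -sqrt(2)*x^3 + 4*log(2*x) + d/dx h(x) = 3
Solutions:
 h(x) = C1 + sqrt(2)*x^4/4 - 4*x*log(x) - x*log(16) + 7*x


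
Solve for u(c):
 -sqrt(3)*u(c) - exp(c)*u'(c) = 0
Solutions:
 u(c) = C1*exp(sqrt(3)*exp(-c))


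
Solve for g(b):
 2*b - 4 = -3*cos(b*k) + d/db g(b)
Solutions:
 g(b) = C1 + b^2 - 4*b + 3*sin(b*k)/k


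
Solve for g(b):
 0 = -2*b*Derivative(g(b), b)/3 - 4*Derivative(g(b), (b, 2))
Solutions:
 g(b) = C1 + C2*erf(sqrt(3)*b/6)


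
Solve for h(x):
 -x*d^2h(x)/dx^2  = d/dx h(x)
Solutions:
 h(x) = C1 + C2*log(x)


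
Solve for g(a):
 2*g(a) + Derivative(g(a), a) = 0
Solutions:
 g(a) = C1*exp(-2*a)


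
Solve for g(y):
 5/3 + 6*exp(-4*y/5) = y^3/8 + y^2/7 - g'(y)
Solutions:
 g(y) = C1 + y^4/32 + y^3/21 - 5*y/3 + 15*exp(-4*y/5)/2


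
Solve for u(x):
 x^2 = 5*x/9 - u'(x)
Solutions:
 u(x) = C1 - x^3/3 + 5*x^2/18


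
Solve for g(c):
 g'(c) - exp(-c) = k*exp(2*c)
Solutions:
 g(c) = C1 + k*exp(2*c)/2 - exp(-c)


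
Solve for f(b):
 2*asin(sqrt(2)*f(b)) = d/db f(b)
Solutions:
 Integral(1/asin(sqrt(2)*_y), (_y, f(b))) = C1 + 2*b


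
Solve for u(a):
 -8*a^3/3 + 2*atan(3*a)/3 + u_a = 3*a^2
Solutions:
 u(a) = C1 + 2*a^4/3 + a^3 - 2*a*atan(3*a)/3 + log(9*a^2 + 1)/9


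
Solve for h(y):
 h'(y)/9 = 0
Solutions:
 h(y) = C1


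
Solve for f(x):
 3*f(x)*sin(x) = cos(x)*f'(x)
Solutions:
 f(x) = C1/cos(x)^3


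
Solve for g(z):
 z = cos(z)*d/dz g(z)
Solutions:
 g(z) = C1 + Integral(z/cos(z), z)


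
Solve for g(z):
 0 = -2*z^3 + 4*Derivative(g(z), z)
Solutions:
 g(z) = C1 + z^4/8


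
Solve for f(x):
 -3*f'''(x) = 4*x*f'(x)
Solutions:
 f(x) = C1 + Integral(C2*airyai(-6^(2/3)*x/3) + C3*airybi(-6^(2/3)*x/3), x)


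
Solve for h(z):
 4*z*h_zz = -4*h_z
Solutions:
 h(z) = C1 + C2*log(z)


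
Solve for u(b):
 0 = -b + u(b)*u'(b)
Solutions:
 u(b) = -sqrt(C1 + b^2)
 u(b) = sqrt(C1 + b^2)


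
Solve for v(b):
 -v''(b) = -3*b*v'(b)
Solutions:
 v(b) = C1 + C2*erfi(sqrt(6)*b/2)


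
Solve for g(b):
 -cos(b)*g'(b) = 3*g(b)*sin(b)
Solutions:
 g(b) = C1*cos(b)^3


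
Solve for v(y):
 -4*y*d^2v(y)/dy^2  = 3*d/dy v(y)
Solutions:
 v(y) = C1 + C2*y^(1/4)


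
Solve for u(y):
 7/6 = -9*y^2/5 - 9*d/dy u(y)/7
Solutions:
 u(y) = C1 - 7*y^3/15 - 49*y/54


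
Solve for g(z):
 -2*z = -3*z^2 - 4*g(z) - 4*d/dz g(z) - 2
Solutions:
 g(z) = C1*exp(-z) - 3*z^2/4 + 2*z - 5/2


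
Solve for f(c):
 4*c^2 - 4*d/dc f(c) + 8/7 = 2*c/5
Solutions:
 f(c) = C1 + c^3/3 - c^2/20 + 2*c/7


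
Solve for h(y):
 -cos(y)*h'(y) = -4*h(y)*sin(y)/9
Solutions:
 h(y) = C1/cos(y)^(4/9)


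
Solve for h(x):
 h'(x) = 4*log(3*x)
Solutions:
 h(x) = C1 + 4*x*log(x) - 4*x + x*log(81)


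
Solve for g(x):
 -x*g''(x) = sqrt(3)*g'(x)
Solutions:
 g(x) = C1 + C2*x^(1 - sqrt(3))


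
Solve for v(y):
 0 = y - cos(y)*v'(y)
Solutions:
 v(y) = C1 + Integral(y/cos(y), y)


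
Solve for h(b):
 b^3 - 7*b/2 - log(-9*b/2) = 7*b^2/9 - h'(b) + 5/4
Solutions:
 h(b) = C1 - b^4/4 + 7*b^3/27 + 7*b^2/4 + b*log(-b) + b*(-log(2) + 1/4 + 2*log(3))


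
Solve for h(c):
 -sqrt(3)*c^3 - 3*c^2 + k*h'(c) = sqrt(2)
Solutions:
 h(c) = C1 + sqrt(3)*c^4/(4*k) + c^3/k + sqrt(2)*c/k


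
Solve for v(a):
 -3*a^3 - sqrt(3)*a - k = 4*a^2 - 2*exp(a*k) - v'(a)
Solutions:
 v(a) = C1 + 3*a^4/4 + 4*a^3/3 + sqrt(3)*a^2/2 + a*k - 2*exp(a*k)/k


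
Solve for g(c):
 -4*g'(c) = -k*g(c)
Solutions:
 g(c) = C1*exp(c*k/4)


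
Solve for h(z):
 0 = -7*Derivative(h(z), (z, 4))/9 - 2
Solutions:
 h(z) = C1 + C2*z + C3*z^2 + C4*z^3 - 3*z^4/28


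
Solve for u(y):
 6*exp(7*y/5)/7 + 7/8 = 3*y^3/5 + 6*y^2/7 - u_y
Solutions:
 u(y) = C1 + 3*y^4/20 + 2*y^3/7 - 7*y/8 - 30*exp(7*y/5)/49


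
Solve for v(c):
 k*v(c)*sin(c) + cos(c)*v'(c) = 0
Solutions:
 v(c) = C1*exp(k*log(cos(c)))


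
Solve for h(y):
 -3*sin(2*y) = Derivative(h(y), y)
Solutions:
 h(y) = C1 + 3*cos(2*y)/2


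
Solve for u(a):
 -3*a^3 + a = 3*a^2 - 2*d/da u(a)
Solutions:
 u(a) = C1 + 3*a^4/8 + a^3/2 - a^2/4


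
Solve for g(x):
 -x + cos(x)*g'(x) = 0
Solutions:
 g(x) = C1 + Integral(x/cos(x), x)


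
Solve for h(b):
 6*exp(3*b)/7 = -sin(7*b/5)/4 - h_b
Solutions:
 h(b) = C1 - 2*exp(3*b)/7 + 5*cos(7*b/5)/28


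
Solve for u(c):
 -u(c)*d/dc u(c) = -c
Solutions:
 u(c) = -sqrt(C1 + c^2)
 u(c) = sqrt(C1 + c^2)


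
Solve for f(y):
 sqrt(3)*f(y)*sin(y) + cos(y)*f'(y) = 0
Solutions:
 f(y) = C1*cos(y)^(sqrt(3))


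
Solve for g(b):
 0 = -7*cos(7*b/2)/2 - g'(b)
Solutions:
 g(b) = C1 - sin(7*b/2)


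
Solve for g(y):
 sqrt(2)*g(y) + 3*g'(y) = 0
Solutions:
 g(y) = C1*exp(-sqrt(2)*y/3)


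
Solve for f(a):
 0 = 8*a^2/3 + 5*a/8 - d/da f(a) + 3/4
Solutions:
 f(a) = C1 + 8*a^3/9 + 5*a^2/16 + 3*a/4


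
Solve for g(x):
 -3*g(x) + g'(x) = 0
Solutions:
 g(x) = C1*exp(3*x)


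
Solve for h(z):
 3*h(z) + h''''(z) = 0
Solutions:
 h(z) = (C1*sin(sqrt(2)*3^(1/4)*z/2) + C2*cos(sqrt(2)*3^(1/4)*z/2))*exp(-sqrt(2)*3^(1/4)*z/2) + (C3*sin(sqrt(2)*3^(1/4)*z/2) + C4*cos(sqrt(2)*3^(1/4)*z/2))*exp(sqrt(2)*3^(1/4)*z/2)


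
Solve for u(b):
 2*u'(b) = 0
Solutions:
 u(b) = C1


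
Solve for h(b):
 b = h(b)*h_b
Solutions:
 h(b) = -sqrt(C1 + b^2)
 h(b) = sqrt(C1 + b^2)


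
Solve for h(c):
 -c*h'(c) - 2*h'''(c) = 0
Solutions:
 h(c) = C1 + Integral(C2*airyai(-2^(2/3)*c/2) + C3*airybi(-2^(2/3)*c/2), c)


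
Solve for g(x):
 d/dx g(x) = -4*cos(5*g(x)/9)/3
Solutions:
 4*x/3 - 9*log(sin(5*g(x)/9) - 1)/10 + 9*log(sin(5*g(x)/9) + 1)/10 = C1


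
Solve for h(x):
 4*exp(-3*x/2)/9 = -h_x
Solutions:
 h(x) = C1 + 8*exp(-3*x/2)/27


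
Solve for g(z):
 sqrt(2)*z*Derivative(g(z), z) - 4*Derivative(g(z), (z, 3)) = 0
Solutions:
 g(z) = C1 + Integral(C2*airyai(sqrt(2)*z/2) + C3*airybi(sqrt(2)*z/2), z)


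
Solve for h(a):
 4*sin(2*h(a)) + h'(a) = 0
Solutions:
 h(a) = pi - acos((-C1 - exp(16*a))/(C1 - exp(16*a)))/2
 h(a) = acos((-C1 - exp(16*a))/(C1 - exp(16*a)))/2


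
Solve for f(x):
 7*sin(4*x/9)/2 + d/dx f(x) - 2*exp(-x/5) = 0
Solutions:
 f(x) = C1 + 63*cos(4*x/9)/8 - 10*exp(-x/5)


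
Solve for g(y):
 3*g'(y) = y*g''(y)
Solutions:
 g(y) = C1 + C2*y^4


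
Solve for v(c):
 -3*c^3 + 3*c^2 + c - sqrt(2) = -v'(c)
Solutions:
 v(c) = C1 + 3*c^4/4 - c^3 - c^2/2 + sqrt(2)*c


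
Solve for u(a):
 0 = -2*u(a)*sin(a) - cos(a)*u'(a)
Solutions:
 u(a) = C1*cos(a)^2


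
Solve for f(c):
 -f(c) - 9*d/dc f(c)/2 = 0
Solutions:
 f(c) = C1*exp(-2*c/9)


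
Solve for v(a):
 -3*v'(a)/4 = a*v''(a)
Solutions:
 v(a) = C1 + C2*a^(1/4)


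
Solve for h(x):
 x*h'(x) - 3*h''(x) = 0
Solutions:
 h(x) = C1 + C2*erfi(sqrt(6)*x/6)


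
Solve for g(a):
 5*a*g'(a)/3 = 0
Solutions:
 g(a) = C1


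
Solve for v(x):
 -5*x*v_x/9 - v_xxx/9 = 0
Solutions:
 v(x) = C1 + Integral(C2*airyai(-5^(1/3)*x) + C3*airybi(-5^(1/3)*x), x)


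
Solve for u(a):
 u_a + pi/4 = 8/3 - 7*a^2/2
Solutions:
 u(a) = C1 - 7*a^3/6 - pi*a/4 + 8*a/3


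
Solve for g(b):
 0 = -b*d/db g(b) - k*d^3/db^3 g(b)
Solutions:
 g(b) = C1 + Integral(C2*airyai(b*(-1/k)^(1/3)) + C3*airybi(b*(-1/k)^(1/3)), b)


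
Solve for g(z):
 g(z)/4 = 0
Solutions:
 g(z) = 0


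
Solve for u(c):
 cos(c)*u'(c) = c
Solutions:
 u(c) = C1 + Integral(c/cos(c), c)


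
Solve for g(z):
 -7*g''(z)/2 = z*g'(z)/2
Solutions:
 g(z) = C1 + C2*erf(sqrt(14)*z/14)


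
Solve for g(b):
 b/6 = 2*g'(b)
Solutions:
 g(b) = C1 + b^2/24


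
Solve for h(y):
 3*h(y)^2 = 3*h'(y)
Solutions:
 h(y) = -1/(C1 + y)


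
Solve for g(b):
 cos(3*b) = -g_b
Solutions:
 g(b) = C1 - sin(3*b)/3


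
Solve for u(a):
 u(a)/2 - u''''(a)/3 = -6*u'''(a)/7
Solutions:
 u(a) = C1*exp(a*(9 - 7*sqrt(-2*7^(2/3)/(-243 + sqrt(78257))^(1/3) + 7^(1/3)*(-243 + sqrt(78257))^(1/3)/7 + 81/49))/14)*sin(a*sqrt(-162/49 - 2*7^(2/3)/(-243 + sqrt(78257))^(1/3) + 7^(1/3)*(-243 + sqrt(78257))^(1/3)/7 + 1458/(343*sqrt(-2*7^(2/3)/(-243 + sqrt(78257))^(1/3) + 7^(1/3)*(-243 + sqrt(78257))^(1/3)/7 + 81/49)))/2) + C2*exp(a*(9 - 7*sqrt(-2*7^(2/3)/(-243 + sqrt(78257))^(1/3) + 7^(1/3)*(-243 + sqrt(78257))^(1/3)/7 + 81/49))/14)*cos(a*sqrt(-162/49 - 2*7^(2/3)/(-243 + sqrt(78257))^(1/3) + 7^(1/3)*(-243 + sqrt(78257))^(1/3)/7 + 1458/(343*sqrt(-2*7^(2/3)/(-243 + sqrt(78257))^(1/3) + 7^(1/3)*(-243 + sqrt(78257))^(1/3)/7 + 81/49)))/2) + C3*exp(a*(7*sqrt(-2*7^(2/3)/(-243 + sqrt(78257))^(1/3) + 7^(1/3)*(-243 + sqrt(78257))^(1/3)/7 + 81/49) + 9 + 7*sqrt(-7^(1/3)*(-243 + sqrt(78257))^(1/3)/7 + 2*7^(2/3)/(-243 + sqrt(78257))^(1/3) + 162/49 + 1458/(343*sqrt(-2*7^(2/3)/(-243 + sqrt(78257))^(1/3) + 7^(1/3)*(-243 + sqrt(78257))^(1/3)/7 + 81/49))))/14) + C4*exp(a*(-7*sqrt(-7^(1/3)*(-243 + sqrt(78257))^(1/3)/7 + 2*7^(2/3)/(-243 + sqrt(78257))^(1/3) + 162/49 + 1458/(343*sqrt(-2*7^(2/3)/(-243 + sqrt(78257))^(1/3) + 7^(1/3)*(-243 + sqrt(78257))^(1/3)/7 + 81/49))) + 7*sqrt(-2*7^(2/3)/(-243 + sqrt(78257))^(1/3) + 7^(1/3)*(-243 + sqrt(78257))^(1/3)/7 + 81/49) + 9)/14)


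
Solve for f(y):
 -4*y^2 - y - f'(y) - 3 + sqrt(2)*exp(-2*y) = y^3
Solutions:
 f(y) = C1 - y^4/4 - 4*y^3/3 - y^2/2 - 3*y - sqrt(2)*exp(-2*y)/2


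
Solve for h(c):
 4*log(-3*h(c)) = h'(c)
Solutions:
 -Integral(1/(log(-_y) + log(3)), (_y, h(c)))/4 = C1 - c


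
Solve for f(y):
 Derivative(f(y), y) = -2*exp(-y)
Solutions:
 f(y) = C1 + 2*exp(-y)


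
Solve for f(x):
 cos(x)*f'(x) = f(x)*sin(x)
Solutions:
 f(x) = C1/cos(x)


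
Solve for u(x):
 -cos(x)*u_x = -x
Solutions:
 u(x) = C1 + Integral(x/cos(x), x)


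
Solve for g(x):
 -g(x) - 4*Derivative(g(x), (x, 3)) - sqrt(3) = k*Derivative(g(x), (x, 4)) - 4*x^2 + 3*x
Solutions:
 g(x) = C1*exp(x*Piecewise((-sqrt(-2*2^(1/3)*(-1/k^3)^(1/3) + 4/k^2)/2 - sqrt(2*2^(1/3)*(-1/k^3)^(1/3) + 8/k^2 + 16/(k^3*sqrt(-2*2^(1/3)*(-1/k^3)^(1/3) + 4/k^2)))/2 - 1/k, Eq(1/k, 0)), (-sqrt(2*(sqrt(-1/(27*k^3) + k^(-6)) + k^(-3))^(1/3) + 2/(3*k*(sqrt(-1/(27*k^3) + k^(-6)) + k^(-3))^(1/3)) + 4/k^2)/2 - sqrt(-2*(sqrt(-1/(27*k^3) + k^(-6)) + k^(-3))^(1/3) - 2/(3*k*(sqrt(-1/(27*k^3) + k^(-6)) + k^(-3))^(1/3)) + 8/k^2 + 16/(k^3*sqrt(2*(sqrt(-1/(27*k^3) + k^(-6)) + k^(-3))^(1/3) + 2/(3*k*(sqrt(-1/(27*k^3) + k^(-6)) + k^(-3))^(1/3)) + 4/k^2)))/2 - 1/k, True))) + C2*exp(x*Piecewise((-sqrt(-2*2^(1/3)*(-1/k^3)^(1/3) + 4/k^2)/2 + sqrt(2*2^(1/3)*(-1/k^3)^(1/3) + 8/k^2 + 16/(k^3*sqrt(-2*2^(1/3)*(-1/k^3)^(1/3) + 4/k^2)))/2 - 1/k, Eq(1/k, 0)), (-sqrt(2*(sqrt(-1/(27*k^3) + k^(-6)) + k^(-3))^(1/3) + 2/(3*k*(sqrt(-1/(27*k^3) + k^(-6)) + k^(-3))^(1/3)) + 4/k^2)/2 + sqrt(-2*(sqrt(-1/(27*k^3) + k^(-6)) + k^(-3))^(1/3) - 2/(3*k*(sqrt(-1/(27*k^3) + k^(-6)) + k^(-3))^(1/3)) + 8/k^2 + 16/(k^3*sqrt(2*(sqrt(-1/(27*k^3) + k^(-6)) + k^(-3))^(1/3) + 2/(3*k*(sqrt(-1/(27*k^3) + k^(-6)) + k^(-3))^(1/3)) + 4/k^2)))/2 - 1/k, True))) + C3*exp(x*Piecewise((sqrt(-2*2^(1/3)*(-1/k^3)^(1/3) + 4/k^2)/2 - sqrt(2*2^(1/3)*(-1/k^3)^(1/3) + 8/k^2 - 16/(k^3*sqrt(-2*2^(1/3)*(-1/k^3)^(1/3) + 4/k^2)))/2 - 1/k, Eq(1/k, 0)), (sqrt(2*(sqrt(-1/(27*k^3) + k^(-6)) + k^(-3))^(1/3) + 2/(3*k*(sqrt(-1/(27*k^3) + k^(-6)) + k^(-3))^(1/3)) + 4/k^2)/2 - sqrt(-2*(sqrt(-1/(27*k^3) + k^(-6)) + k^(-3))^(1/3) - 2/(3*k*(sqrt(-1/(27*k^3) + k^(-6)) + k^(-3))^(1/3)) + 8/k^2 - 16/(k^3*sqrt(2*(sqrt(-1/(27*k^3) + k^(-6)) + k^(-3))^(1/3) + 2/(3*k*(sqrt(-1/(27*k^3) + k^(-6)) + k^(-3))^(1/3)) + 4/k^2)))/2 - 1/k, True))) + C4*exp(x*Piecewise((sqrt(-2*2^(1/3)*(-1/k^3)^(1/3) + 4/k^2)/2 + sqrt(2*2^(1/3)*(-1/k^3)^(1/3) + 8/k^2 - 16/(k^3*sqrt(-2*2^(1/3)*(-1/k^3)^(1/3) + 4/k^2)))/2 - 1/k, Eq(1/k, 0)), (sqrt(2*(sqrt(-1/(27*k^3) + k^(-6)) + k^(-3))^(1/3) + 2/(3*k*(sqrt(-1/(27*k^3) + k^(-6)) + k^(-3))^(1/3)) + 4/k^2)/2 + sqrt(-2*(sqrt(-1/(27*k^3) + k^(-6)) + k^(-3))^(1/3) - 2/(3*k*(sqrt(-1/(27*k^3) + k^(-6)) + k^(-3))^(1/3)) + 8/k^2 - 16/(k^3*sqrt(2*(sqrt(-1/(27*k^3) + k^(-6)) + k^(-3))^(1/3) + 2/(3*k*(sqrt(-1/(27*k^3) + k^(-6)) + k^(-3))^(1/3)) + 4/k^2)))/2 - 1/k, True))) + 4*x^2 - 3*x - sqrt(3)


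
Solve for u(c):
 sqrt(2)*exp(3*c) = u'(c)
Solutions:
 u(c) = C1 + sqrt(2)*exp(3*c)/3


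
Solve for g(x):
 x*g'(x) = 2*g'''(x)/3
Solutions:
 g(x) = C1 + Integral(C2*airyai(2^(2/3)*3^(1/3)*x/2) + C3*airybi(2^(2/3)*3^(1/3)*x/2), x)


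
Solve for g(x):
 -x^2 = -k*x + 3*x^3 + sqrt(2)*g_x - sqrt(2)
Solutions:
 g(x) = C1 + sqrt(2)*k*x^2/4 - 3*sqrt(2)*x^4/8 - sqrt(2)*x^3/6 + x


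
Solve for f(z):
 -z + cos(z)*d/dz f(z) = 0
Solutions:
 f(z) = C1 + Integral(z/cos(z), z)


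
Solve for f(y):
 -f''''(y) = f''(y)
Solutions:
 f(y) = C1 + C2*y + C3*sin(y) + C4*cos(y)


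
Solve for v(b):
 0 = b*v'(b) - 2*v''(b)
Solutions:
 v(b) = C1 + C2*erfi(b/2)


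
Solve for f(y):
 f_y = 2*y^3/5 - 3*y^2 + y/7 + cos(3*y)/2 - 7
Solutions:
 f(y) = C1 + y^4/10 - y^3 + y^2/14 - 7*y + sin(3*y)/6


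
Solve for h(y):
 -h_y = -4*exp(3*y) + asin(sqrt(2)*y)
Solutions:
 h(y) = C1 - y*asin(sqrt(2)*y) - sqrt(2)*sqrt(1 - 2*y^2)/2 + 4*exp(3*y)/3


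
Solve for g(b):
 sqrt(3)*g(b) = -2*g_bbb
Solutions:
 g(b) = C3*exp(-2^(2/3)*3^(1/6)*b/2) + (C1*sin(6^(2/3)*b/4) + C2*cos(6^(2/3)*b/4))*exp(2^(2/3)*3^(1/6)*b/4)


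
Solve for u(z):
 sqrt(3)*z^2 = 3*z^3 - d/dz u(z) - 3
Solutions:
 u(z) = C1 + 3*z^4/4 - sqrt(3)*z^3/3 - 3*z


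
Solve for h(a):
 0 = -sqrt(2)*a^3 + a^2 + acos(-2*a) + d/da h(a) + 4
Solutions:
 h(a) = C1 + sqrt(2)*a^4/4 - a^3/3 - a*acos(-2*a) - 4*a - sqrt(1 - 4*a^2)/2


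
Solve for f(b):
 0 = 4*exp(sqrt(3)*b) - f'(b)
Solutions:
 f(b) = C1 + 4*sqrt(3)*exp(sqrt(3)*b)/3


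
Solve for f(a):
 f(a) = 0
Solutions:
 f(a) = 0


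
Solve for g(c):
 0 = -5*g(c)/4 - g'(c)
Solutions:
 g(c) = C1*exp(-5*c/4)


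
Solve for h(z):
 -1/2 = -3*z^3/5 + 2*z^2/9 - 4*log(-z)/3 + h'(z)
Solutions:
 h(z) = C1 + 3*z^4/20 - 2*z^3/27 + 4*z*log(-z)/3 - 11*z/6


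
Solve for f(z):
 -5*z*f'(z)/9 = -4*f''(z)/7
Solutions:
 f(z) = C1 + C2*erfi(sqrt(70)*z/12)


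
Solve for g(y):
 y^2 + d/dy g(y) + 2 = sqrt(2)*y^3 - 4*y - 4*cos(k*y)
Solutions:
 g(y) = C1 + sqrt(2)*y^4/4 - y^3/3 - 2*y^2 - 2*y - 4*sin(k*y)/k


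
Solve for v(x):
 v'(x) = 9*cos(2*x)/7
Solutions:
 v(x) = C1 + 9*sin(2*x)/14


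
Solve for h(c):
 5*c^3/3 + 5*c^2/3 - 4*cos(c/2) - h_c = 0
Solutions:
 h(c) = C1 + 5*c^4/12 + 5*c^3/9 - 8*sin(c/2)


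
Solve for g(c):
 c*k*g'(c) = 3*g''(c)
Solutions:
 g(c) = Piecewise((-sqrt(6)*sqrt(pi)*C1*erf(sqrt(6)*c*sqrt(-k)/6)/(2*sqrt(-k)) - C2, (k > 0) | (k < 0)), (-C1*c - C2, True))


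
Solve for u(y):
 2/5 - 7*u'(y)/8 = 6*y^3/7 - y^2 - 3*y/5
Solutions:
 u(y) = C1 - 12*y^4/49 + 8*y^3/21 + 12*y^2/35 + 16*y/35


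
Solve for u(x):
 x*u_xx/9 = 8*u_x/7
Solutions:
 u(x) = C1 + C2*x^(79/7)


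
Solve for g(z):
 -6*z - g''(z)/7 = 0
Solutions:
 g(z) = C1 + C2*z - 7*z^3


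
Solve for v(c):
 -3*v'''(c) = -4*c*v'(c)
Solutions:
 v(c) = C1 + Integral(C2*airyai(6^(2/3)*c/3) + C3*airybi(6^(2/3)*c/3), c)


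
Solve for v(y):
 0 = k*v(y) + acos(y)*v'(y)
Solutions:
 v(y) = C1*exp(-k*Integral(1/acos(y), y))


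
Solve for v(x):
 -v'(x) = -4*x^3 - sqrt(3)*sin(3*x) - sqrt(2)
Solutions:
 v(x) = C1 + x^4 + sqrt(2)*x - sqrt(3)*cos(3*x)/3


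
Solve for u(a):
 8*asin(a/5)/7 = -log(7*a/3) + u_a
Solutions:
 u(a) = C1 + a*log(a) + 8*a*asin(a/5)/7 - a*log(3) - a + a*log(7) + 8*sqrt(25 - a^2)/7


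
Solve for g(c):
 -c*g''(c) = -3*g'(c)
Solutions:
 g(c) = C1 + C2*c^4


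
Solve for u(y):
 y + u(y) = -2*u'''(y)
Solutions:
 u(y) = C3*exp(-2^(2/3)*y/2) - y + (C1*sin(2^(2/3)*sqrt(3)*y/4) + C2*cos(2^(2/3)*sqrt(3)*y/4))*exp(2^(2/3)*y/4)


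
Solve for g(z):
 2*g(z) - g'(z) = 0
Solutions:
 g(z) = C1*exp(2*z)


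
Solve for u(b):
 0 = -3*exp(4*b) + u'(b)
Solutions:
 u(b) = C1 + 3*exp(4*b)/4


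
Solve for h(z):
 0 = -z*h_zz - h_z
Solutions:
 h(z) = C1 + C2*log(z)


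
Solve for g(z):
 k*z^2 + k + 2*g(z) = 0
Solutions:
 g(z) = k*(-z^2 - 1)/2


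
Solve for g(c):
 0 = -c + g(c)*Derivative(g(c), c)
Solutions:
 g(c) = -sqrt(C1 + c^2)
 g(c) = sqrt(C1 + c^2)


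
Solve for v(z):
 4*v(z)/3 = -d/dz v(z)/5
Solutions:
 v(z) = C1*exp(-20*z/3)


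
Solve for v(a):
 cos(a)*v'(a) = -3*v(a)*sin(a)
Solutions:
 v(a) = C1*cos(a)^3


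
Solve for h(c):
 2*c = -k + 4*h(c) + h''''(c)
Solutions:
 h(c) = c/2 + k/4 + (C1*sin(c) + C2*cos(c))*exp(-c) + (C3*sin(c) + C4*cos(c))*exp(c)


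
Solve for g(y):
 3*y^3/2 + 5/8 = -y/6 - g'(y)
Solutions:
 g(y) = C1 - 3*y^4/8 - y^2/12 - 5*y/8


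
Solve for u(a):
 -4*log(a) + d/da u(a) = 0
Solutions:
 u(a) = C1 + 4*a*log(a) - 4*a


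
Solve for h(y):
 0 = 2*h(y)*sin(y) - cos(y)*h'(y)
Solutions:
 h(y) = C1/cos(y)^2


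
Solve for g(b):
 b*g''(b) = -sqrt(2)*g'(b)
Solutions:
 g(b) = C1 + C2*b^(1 - sqrt(2))


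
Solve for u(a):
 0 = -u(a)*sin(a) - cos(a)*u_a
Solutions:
 u(a) = C1*cos(a)


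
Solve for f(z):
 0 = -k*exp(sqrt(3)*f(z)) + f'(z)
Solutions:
 f(z) = sqrt(3)*(2*log(-1/(C1 + k*z)) - log(3))/6


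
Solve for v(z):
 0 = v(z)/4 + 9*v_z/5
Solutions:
 v(z) = C1*exp(-5*z/36)


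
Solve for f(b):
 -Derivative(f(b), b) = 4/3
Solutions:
 f(b) = C1 - 4*b/3


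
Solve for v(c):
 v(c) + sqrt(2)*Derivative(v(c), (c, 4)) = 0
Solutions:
 v(c) = (C1*sin(2^(3/8)*c/2) + C2*cos(2^(3/8)*c/2))*exp(-2^(3/8)*c/2) + (C3*sin(2^(3/8)*c/2) + C4*cos(2^(3/8)*c/2))*exp(2^(3/8)*c/2)


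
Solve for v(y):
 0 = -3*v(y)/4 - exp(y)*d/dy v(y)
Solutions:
 v(y) = C1*exp(3*exp(-y)/4)


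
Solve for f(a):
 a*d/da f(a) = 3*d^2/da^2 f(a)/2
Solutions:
 f(a) = C1 + C2*erfi(sqrt(3)*a/3)


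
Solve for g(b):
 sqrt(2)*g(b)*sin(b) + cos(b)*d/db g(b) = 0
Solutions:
 g(b) = C1*cos(b)^(sqrt(2))


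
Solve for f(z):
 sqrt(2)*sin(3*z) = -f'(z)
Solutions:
 f(z) = C1 + sqrt(2)*cos(3*z)/3


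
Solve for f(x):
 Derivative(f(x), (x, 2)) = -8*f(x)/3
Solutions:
 f(x) = C1*sin(2*sqrt(6)*x/3) + C2*cos(2*sqrt(6)*x/3)


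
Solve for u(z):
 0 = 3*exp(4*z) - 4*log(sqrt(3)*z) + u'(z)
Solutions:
 u(z) = C1 + 4*z*log(z) + 2*z*(-2 + log(3)) - 3*exp(4*z)/4


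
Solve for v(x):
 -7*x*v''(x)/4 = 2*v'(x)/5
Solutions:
 v(x) = C1 + C2*x^(27/35)


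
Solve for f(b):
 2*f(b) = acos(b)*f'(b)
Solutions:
 f(b) = C1*exp(2*Integral(1/acos(b), b))


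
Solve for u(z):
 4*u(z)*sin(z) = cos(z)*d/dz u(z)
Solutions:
 u(z) = C1/cos(z)^4


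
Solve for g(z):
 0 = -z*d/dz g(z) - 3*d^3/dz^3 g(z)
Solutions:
 g(z) = C1 + Integral(C2*airyai(-3^(2/3)*z/3) + C3*airybi(-3^(2/3)*z/3), z)


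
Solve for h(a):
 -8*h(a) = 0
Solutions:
 h(a) = 0


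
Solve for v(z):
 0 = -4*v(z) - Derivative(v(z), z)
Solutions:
 v(z) = C1*exp(-4*z)


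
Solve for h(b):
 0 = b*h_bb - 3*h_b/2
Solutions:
 h(b) = C1 + C2*b^(5/2)


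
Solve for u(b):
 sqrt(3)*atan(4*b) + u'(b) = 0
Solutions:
 u(b) = C1 - sqrt(3)*(b*atan(4*b) - log(16*b^2 + 1)/8)


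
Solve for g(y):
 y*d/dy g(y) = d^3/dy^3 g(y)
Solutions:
 g(y) = C1 + Integral(C2*airyai(y) + C3*airybi(y), y)
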